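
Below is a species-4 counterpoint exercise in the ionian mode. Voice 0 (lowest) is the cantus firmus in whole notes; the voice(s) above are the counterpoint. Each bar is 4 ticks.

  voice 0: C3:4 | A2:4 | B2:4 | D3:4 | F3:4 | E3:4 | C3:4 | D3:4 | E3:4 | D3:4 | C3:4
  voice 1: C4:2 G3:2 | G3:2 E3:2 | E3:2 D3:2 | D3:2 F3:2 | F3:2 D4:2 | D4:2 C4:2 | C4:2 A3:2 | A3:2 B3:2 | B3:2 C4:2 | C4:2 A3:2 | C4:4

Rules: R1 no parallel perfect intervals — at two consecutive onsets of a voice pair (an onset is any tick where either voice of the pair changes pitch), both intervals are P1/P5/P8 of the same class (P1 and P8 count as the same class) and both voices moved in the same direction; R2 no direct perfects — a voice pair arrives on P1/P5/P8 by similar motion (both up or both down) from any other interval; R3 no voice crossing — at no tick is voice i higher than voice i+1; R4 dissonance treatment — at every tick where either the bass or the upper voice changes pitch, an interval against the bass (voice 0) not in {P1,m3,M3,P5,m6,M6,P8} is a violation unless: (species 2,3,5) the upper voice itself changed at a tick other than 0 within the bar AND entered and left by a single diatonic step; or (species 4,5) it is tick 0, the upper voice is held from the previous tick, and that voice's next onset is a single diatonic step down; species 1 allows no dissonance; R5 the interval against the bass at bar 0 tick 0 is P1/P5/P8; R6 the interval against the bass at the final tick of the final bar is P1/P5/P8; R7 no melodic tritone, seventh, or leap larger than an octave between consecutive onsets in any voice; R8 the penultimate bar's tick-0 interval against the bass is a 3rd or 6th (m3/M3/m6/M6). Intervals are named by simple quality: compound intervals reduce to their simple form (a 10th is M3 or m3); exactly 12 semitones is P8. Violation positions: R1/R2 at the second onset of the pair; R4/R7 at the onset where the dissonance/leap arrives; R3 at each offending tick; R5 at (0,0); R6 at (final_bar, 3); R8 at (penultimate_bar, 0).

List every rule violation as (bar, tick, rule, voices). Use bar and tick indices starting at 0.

bar 0: v0=C3 v1=C4 downbeat P8
bar 1: v0=A2 v1=G3 downbeat m7
bar 2: v0=B2 v1=E3 downbeat P4
bar 3: v0=D3 v1=D3 downbeat P1
bar 4: v0=F3 v1=F3 downbeat P1
bar 5: v0=E3 v1=D4 downbeat m7
bar 6: v0=C3 v1=C4 downbeat P8
bar 7: v0=D3 v1=A3 downbeat P5
bar 8: v0=E3 v1=B3 downbeat P5
bar 9: v0=D3 v1=C4 downbeat m7
bar 10: v0=C3 v1=C4 downbeat P8
  -> R4 @ bar 1 tick 0 v(0, 1): A2/G3 m7 untreated
  -> R4 @ bar 9 tick 0 v(0, 1): D3/C4 m7 untreated
  -> R8 @ bar 9 tick 0 v(0, 1): penult m7 not 3rd/6th

(1, 0, R4, (0, 1))
(9, 0, R4, (0, 1))
(9, 0, R8, (0, 1))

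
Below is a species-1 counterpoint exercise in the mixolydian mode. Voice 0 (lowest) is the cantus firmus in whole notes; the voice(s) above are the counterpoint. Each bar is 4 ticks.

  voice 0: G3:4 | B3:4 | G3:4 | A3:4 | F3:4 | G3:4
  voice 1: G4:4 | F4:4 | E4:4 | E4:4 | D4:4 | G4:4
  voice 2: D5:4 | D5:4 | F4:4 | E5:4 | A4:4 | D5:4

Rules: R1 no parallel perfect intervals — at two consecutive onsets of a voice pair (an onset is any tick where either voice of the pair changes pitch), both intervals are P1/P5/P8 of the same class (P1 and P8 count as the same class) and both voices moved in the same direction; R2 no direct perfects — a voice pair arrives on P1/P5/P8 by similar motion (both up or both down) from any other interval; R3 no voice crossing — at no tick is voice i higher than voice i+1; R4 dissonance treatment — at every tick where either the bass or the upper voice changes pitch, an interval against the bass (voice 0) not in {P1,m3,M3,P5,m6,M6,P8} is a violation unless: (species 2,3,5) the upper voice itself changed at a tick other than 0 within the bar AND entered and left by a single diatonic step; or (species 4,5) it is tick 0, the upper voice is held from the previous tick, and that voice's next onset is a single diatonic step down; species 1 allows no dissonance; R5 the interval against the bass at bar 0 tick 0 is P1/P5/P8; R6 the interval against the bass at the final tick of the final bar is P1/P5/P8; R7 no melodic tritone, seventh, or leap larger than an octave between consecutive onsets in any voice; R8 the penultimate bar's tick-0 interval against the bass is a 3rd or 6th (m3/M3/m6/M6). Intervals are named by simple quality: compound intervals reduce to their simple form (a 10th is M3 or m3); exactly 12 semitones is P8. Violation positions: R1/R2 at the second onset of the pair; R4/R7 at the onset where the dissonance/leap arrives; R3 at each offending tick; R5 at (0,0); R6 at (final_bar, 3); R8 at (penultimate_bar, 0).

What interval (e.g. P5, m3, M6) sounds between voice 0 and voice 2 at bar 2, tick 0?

voice 0=G3 voice 2=F4 -> m7

m7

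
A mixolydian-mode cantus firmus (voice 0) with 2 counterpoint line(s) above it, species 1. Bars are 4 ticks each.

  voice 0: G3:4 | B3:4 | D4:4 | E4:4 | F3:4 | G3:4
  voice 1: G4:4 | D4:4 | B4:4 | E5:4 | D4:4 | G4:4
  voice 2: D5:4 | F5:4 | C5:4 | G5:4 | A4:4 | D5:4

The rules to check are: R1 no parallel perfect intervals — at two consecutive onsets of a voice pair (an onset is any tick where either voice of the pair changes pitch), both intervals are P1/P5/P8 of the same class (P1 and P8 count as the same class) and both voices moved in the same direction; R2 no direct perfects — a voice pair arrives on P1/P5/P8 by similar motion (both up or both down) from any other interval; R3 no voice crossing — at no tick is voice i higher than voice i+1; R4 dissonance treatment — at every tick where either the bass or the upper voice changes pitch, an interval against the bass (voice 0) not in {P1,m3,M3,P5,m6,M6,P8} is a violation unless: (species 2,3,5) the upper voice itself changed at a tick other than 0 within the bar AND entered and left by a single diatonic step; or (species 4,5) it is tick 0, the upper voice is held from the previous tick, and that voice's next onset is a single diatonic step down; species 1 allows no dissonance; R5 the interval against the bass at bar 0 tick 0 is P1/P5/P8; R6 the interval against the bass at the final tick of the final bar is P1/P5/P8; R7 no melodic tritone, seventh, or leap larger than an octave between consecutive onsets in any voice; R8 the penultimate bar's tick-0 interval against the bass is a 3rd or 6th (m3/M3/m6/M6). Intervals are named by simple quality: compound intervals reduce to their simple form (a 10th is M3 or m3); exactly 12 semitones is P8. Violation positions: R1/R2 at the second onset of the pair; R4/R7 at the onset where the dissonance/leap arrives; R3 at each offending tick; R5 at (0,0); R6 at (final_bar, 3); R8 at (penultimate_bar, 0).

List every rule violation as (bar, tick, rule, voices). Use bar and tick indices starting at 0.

bar 0: v0=G3 v1=G4 v2=D5 downbeat P5
bar 1: v0=B3 v1=D4 v2=F5 downbeat TT
bar 2: v0=D4 v1=B4 v2=C5 downbeat m7
bar 3: v0=E4 v1=E5 v2=G5 downbeat m3
bar 4: v0=F3 v1=D4 v2=A4 downbeat M3
bar 5: v0=G3 v1=G4 v2=D5 downbeat P5
  -> R4 @ bar 1 tick 0 v(0, 2): B3/F5 TT untreated
  -> R4 @ bar 2 tick 0 v(0, 2): D4/C5 m7 untreated
  -> R2 @ bar 3 tick 0 v(0, 1): D4/B4 M6 -> E4/E5 P8 similar
  -> R2 @ bar 4 tick 0 v(1, 2): E5/G5 m3 -> D4/A4 P5 similar
  -> R7 @ bar 4 tick 0 v(0,): E4->F3 leap 11st
  -> R7 @ bar 4 tick 0 v(1,): E5->D4 leap 14st
  -> R7 @ bar 4 tick 0 v(2,): G5->A4 leap 10st
  -> R1 @ bar 5 tick 0 v(1, 2): D4/A4 P5 -> G4/D5 P5 similar
  -> R2 @ bar 5 tick 0 v(0, 1): F3/D4 M6 -> G3/G4 P8 similar
  -> R2 @ bar 5 tick 0 v(0, 2): F3/A4 M3 -> G3/D5 P5 similar

(1, 0, R4, (0, 2))
(2, 0, R4, (0, 2))
(3, 0, R2, (0, 1))
(4, 0, R2, (1, 2))
(4, 0, R7, (0,))
(4, 0, R7, (1,))
(4, 0, R7, (2,))
(5, 0, R1, (1, 2))
(5, 0, R2, (0, 1))
(5, 0, R2, (0, 2))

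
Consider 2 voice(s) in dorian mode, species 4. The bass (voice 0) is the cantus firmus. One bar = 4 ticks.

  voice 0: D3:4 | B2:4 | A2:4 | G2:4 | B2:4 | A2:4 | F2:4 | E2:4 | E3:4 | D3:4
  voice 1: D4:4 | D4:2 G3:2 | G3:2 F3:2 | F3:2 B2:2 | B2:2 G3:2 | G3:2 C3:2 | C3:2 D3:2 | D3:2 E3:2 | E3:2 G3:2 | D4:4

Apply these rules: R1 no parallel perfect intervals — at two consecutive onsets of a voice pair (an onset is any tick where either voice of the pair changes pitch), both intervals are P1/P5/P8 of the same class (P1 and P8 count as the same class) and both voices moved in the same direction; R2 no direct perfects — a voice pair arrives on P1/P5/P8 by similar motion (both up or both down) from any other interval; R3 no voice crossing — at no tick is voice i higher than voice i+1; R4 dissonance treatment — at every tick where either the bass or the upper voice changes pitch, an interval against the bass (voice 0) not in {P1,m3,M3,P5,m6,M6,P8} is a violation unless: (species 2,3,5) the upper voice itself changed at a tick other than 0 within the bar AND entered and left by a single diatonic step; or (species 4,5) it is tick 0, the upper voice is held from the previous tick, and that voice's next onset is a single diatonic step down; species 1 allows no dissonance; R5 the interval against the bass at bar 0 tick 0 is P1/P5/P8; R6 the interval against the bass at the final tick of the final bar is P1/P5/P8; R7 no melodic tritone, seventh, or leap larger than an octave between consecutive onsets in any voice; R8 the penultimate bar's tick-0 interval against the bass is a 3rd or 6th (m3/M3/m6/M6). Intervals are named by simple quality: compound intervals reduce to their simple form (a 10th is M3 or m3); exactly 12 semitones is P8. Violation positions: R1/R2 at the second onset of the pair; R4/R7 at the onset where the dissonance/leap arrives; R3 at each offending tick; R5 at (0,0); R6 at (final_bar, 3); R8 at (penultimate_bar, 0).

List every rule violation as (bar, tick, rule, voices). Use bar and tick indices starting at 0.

bar 0: v0=D3 v1=D4 downbeat P8
bar 1: v0=B2 v1=D4 downbeat m3
bar 2: v0=A2 v1=G3 downbeat m7
bar 3: v0=G2 v1=F3 downbeat m7
bar 4: v0=B2 v1=B2 downbeat P1
bar 5: v0=A2 v1=G3 downbeat m7
bar 6: v0=F2 v1=C3 downbeat P5
bar 7: v0=E2 v1=D3 downbeat m7
bar 8: v0=E3 v1=E3 downbeat P1
bar 9: v0=D3 v1=D4 downbeat P8
  -> R4 @ bar 3 tick 0 v(0, 1): G2/F3 m7 untreated
  -> R7 @ bar 3 tick 2 v(1,): F3->B2 leap 6st
  -> R4 @ bar 5 tick 0 v(0, 1): A2/G3 m7 untreated
  -> R4 @ bar 7 tick 0 v(0, 1): E2/D3 m7 untreated
  -> R8 @ bar 8 tick 0 v(0, 1): penult P1 not 3rd/6th

(3, 0, R4, (0, 1))
(3, 2, R7, (1,))
(5, 0, R4, (0, 1))
(7, 0, R4, (0, 1))
(8, 0, R8, (0, 1))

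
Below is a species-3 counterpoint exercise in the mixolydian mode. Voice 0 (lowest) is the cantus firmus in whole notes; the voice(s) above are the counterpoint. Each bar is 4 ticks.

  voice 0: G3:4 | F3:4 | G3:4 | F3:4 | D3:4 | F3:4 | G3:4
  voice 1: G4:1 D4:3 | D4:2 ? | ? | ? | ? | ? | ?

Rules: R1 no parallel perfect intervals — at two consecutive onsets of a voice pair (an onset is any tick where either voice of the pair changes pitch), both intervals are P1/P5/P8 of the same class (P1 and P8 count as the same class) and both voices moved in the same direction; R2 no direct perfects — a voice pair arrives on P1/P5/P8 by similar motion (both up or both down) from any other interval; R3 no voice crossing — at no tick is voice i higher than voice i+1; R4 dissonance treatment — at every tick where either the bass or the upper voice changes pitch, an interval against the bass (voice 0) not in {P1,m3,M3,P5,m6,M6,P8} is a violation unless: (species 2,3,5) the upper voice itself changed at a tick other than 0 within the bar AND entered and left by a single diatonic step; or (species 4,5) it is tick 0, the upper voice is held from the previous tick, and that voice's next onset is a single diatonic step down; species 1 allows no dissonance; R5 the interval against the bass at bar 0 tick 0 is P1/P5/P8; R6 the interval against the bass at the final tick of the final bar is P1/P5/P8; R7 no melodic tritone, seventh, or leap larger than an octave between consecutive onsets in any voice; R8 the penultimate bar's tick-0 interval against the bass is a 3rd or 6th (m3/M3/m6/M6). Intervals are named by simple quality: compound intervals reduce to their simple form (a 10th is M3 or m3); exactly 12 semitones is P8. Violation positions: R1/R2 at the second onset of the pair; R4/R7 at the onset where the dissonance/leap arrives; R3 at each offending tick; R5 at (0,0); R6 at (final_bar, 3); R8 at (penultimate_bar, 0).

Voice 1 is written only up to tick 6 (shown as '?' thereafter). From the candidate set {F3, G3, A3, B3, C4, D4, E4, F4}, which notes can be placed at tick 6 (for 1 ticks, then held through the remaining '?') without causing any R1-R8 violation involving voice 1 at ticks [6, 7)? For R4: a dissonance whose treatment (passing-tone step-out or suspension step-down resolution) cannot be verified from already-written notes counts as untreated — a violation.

{A3, C4, D4, F3, F4}

F3: legal
G3: violates R4
A3: legal
B3: violates R4
C4: legal
D4: legal
E4: violates R4
F4: legal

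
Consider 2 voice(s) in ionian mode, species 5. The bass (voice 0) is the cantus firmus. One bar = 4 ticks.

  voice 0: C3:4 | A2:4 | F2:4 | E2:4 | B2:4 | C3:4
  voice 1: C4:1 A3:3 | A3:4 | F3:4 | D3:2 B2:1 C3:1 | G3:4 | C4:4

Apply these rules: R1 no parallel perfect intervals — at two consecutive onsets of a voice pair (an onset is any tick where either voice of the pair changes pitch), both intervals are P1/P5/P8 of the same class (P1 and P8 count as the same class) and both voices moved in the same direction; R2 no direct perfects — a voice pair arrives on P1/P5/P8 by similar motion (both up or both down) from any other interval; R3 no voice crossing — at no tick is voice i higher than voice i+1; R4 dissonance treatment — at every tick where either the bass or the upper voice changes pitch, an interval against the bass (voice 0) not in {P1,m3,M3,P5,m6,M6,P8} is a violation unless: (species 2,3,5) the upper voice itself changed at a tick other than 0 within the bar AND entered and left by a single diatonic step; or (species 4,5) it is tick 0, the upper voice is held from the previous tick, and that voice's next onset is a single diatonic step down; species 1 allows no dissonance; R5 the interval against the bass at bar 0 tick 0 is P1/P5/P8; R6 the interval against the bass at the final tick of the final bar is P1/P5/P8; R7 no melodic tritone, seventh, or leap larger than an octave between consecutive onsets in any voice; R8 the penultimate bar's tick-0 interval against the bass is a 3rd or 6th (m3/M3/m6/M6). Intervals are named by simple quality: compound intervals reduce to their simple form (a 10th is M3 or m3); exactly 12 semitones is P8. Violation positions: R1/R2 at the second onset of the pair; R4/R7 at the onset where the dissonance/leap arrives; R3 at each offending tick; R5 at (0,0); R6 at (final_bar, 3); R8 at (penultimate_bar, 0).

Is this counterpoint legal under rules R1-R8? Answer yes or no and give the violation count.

bar 0: v0=C3 v1=C4 (P8)
bar 1: v0=A2 v1=A3 (P8)
bar 2: v0=F2 v1=F3 (P8)
bar 3: v0=E2 v1=D3 (m7)
bar 4: v0=B2 v1=G3 (m6)
bar 5: v0=C3 v1=C4 (P8)
  R1 @ bar2.0: A2/A3 P8 -> F2/F3 P8 similar
  R4 @ bar3.0: E2/D3 m7 untreated
  R2 @ bar5.0: B2/G3 m6 -> C3/C4 P8 similar

No (3 violations)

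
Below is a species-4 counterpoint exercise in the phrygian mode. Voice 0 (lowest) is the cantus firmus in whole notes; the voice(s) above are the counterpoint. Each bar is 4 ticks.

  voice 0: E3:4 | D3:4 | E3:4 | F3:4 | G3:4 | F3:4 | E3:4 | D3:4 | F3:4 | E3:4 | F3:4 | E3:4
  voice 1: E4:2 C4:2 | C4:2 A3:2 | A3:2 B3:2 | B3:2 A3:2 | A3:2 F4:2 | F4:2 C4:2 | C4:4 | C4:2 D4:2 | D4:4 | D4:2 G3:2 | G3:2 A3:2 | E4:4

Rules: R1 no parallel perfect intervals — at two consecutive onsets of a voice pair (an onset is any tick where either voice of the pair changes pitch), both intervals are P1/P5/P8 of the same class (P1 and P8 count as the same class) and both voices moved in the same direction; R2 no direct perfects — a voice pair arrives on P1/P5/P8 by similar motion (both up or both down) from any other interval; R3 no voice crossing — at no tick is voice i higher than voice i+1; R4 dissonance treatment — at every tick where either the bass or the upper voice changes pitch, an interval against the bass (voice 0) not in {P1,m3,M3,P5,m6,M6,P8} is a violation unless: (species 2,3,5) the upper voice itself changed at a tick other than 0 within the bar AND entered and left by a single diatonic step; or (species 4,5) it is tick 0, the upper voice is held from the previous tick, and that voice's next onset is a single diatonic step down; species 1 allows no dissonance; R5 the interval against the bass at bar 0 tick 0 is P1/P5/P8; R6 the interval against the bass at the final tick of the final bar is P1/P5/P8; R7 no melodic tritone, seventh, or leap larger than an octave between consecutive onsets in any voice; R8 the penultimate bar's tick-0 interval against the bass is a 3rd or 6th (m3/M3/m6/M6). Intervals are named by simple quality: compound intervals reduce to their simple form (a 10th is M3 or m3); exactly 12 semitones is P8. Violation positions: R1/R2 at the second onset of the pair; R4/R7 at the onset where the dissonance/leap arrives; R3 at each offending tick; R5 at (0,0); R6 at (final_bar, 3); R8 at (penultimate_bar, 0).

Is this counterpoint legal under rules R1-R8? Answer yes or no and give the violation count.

No (8 violations)

bar 0: v0=E3 v1=E4 (P8)
bar 1: v0=D3 v1=C4 (m7)
bar 2: v0=E3 v1=A3 (P4)
bar 3: v0=F3 v1=B3 (TT)
bar 4: v0=G3 v1=A3 (M2)
bar 5: v0=F3 v1=F4 (P8)
bar 6: v0=E3 v1=C4 (m6)
bar 7: v0=D3 v1=C4 (m7)
bar 8: v0=F3 v1=D4 (M6)
bar 9: v0=E3 v1=D4 (m7)
bar 10: v0=F3 v1=G3 (M2)
bar 11: v0=E3 v1=E4 (P8)
  R4 @ bar1.0: D3/C4 m7 untreated
  R4 @ bar2.0: E3/A3 P4 untreated
  R4 @ bar4.0: G3/A3 M2 untreated
  R4 @ bar4.2: G3/F4 m7 untreated
  R4 @ bar7.0: D3/C4 m7 untreated
  R4 @ bar9.0: E3/D4 m7 untreated
  R4 @ bar10.0: F3/G3 M2 untreated
  R8 @ bar10.0: penult M2 not 3rd/6th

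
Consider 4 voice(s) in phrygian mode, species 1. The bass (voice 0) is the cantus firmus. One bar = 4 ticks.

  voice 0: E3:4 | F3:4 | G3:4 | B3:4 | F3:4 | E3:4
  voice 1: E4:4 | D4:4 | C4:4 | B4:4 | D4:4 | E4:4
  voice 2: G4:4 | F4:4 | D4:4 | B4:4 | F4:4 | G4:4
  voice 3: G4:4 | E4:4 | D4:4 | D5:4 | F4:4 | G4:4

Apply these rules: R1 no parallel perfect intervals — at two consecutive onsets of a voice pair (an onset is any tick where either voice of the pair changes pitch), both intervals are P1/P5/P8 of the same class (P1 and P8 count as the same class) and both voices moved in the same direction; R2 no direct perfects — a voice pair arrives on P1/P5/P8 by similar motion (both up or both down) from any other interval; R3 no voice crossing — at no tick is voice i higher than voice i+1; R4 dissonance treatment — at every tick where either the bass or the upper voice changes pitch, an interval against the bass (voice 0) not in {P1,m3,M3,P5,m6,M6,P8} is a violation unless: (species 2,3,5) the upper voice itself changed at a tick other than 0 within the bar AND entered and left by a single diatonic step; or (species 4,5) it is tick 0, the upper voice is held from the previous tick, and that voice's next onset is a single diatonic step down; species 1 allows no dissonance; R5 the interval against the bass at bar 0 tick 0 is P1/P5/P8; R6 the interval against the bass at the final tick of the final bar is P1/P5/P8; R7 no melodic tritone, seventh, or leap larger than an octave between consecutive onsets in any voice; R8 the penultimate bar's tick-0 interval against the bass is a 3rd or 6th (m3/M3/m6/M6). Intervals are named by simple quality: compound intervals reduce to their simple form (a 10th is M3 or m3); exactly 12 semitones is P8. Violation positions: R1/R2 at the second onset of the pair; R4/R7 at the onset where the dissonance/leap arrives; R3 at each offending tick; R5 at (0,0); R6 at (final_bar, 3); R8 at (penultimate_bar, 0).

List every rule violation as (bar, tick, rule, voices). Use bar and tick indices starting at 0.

bar 0: v0=E3 v1=E4 v2=G4 v3=G4 downbeat m3
bar 1: v0=F3 v1=D4 v2=F4 v3=E4 downbeat M7
bar 2: v0=G3 v1=C4 v2=D4 v3=D4 downbeat P5
bar 3: v0=B3 v1=B4 v2=B4 v3=D5 downbeat m3
bar 4: v0=F3 v1=D4 v2=F4 v3=F4 downbeat P8
bar 5: v0=E3 v1=E4 v2=G4 v3=G4 downbeat m3
  -> R5 @ bar 0 tick 0 v(0, 2): opens on m3
  -> R5 @ bar 0 tick 0 v(0, 3): opens on m3
  -> R3 @ bar 1 tick 0 v(2, 3): F4 above E4
  -> R4 @ bar 1 tick 0 v(0, 3): F3/E4 M7 untreated
  -> R3 @ bar 1 tick 1 v(2, 3): F4 above E4
  -> R3 @ bar 1 tick 2 v(2, 3): F4 above E4
  -> R3 @ bar 1 tick 3 v(2, 3): F4 above E4
  -> R2 @ bar 2 tick 0 v(2, 3): F4/E4 m2 -> D4/D4 P1 similar
  -> R4 @ bar 2 tick 0 v(0, 1): G3/C4 P4 untreated
  -> R2 @ bar 3 tick 0 v(0, 1): G3/C4 P4 -> B3/B4 P8 similar
  -> R2 @ bar 3 tick 0 v(0, 2): G3/D4 P5 -> B3/B4 P8 similar
  -> R2 @ bar 3 tick 0 v(1, 2): C4/D4 M2 -> B4/B4 P1 similar
  -> R7 @ bar 3 tick 0 v(1,): C4->B4 leap 11st
  -> R1 @ bar 4 tick 0 v(0, 2): B3/B4 P8 -> F3/F4 P8 similar
  -> R2 @ bar 4 tick 0 v(0, 3): B3/D5 m3 -> F3/F4 P8 similar
  -> R2 @ bar 4 tick 0 v(2, 3): B4/D5 m3 -> F4/F4 P1 similar
  -> R7 @ bar 4 tick 0 v(0,): B3->F3 leap 6st
  -> R7 @ bar 4 tick 0 v(2,): B4->F4 leap 6st
  -> R8 @ bar 4 tick 0 v(0, 2): penult P8 not 3rd/6th
  -> R8 @ bar 4 tick 0 v(0, 3): penult P8 not 3rd/6th
  -> R1 @ bar 5 tick 0 v(2, 3): F4/F4 P1 -> G4/G4 P1 similar
  -> R6 @ bar 5 tick 3 v(0, 2): closes on m3
  -> R6 @ bar 5 tick 3 v(0, 3): closes on m3

(0, 0, R5, (0, 2))
(0, 0, R5, (0, 3))
(1, 0, R3, (2, 3))
(1, 0, R4, (0, 3))
(1, 1, R3, (2, 3))
(1, 2, R3, (2, 3))
(1, 3, R3, (2, 3))
(2, 0, R2, (2, 3))
(2, 0, R4, (0, 1))
(3, 0, R2, (0, 1))
(3, 0, R2, (0, 2))
(3, 0, R2, (1, 2))
(3, 0, R7, (1,))
(4, 0, R1, (0, 2))
(4, 0, R2, (0, 3))
(4, 0, R2, (2, 3))
(4, 0, R7, (0,))
(4, 0, R7, (2,))
(4, 0, R8, (0, 2))
(4, 0, R8, (0, 3))
(5, 0, R1, (2, 3))
(5, 3, R6, (0, 2))
(5, 3, R6, (0, 3))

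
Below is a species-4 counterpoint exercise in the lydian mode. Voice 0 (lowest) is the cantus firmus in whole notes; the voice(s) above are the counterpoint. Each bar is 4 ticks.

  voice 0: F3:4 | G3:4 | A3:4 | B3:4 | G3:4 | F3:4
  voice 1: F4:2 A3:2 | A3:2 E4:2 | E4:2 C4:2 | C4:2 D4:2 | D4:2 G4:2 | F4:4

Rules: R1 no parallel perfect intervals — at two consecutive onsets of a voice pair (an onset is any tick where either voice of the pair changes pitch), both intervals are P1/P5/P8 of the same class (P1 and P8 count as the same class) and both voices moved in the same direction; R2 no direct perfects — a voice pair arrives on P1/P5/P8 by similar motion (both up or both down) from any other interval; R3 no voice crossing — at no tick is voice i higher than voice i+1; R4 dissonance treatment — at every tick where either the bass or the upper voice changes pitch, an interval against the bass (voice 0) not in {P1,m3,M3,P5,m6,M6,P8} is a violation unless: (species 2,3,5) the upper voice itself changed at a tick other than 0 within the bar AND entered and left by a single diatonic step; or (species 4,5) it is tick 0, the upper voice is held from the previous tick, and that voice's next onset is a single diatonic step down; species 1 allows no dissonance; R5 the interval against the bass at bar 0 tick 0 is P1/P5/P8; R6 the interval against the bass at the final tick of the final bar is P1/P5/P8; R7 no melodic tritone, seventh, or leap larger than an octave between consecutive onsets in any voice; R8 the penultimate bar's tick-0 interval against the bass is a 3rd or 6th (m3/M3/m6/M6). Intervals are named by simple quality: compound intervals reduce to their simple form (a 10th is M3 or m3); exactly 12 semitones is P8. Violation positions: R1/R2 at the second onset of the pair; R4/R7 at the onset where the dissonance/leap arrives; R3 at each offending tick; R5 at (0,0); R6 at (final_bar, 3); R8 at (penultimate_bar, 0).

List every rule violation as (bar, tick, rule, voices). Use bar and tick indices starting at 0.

(1, 0, R4, (0, 1))
(3, 0, R4, (0, 1))
(4, 0, R8, (0, 1))
(5, 0, R1, (0, 1))

bar 0: v0=F3 v1=F4 downbeat P8
bar 1: v0=G3 v1=A3 downbeat M2
bar 2: v0=A3 v1=E4 downbeat P5
bar 3: v0=B3 v1=C4 downbeat m2
bar 4: v0=G3 v1=D4 downbeat P5
bar 5: v0=F3 v1=F4 downbeat P8
  -> R4 @ bar 1 tick 0 v(0, 1): G3/A3 M2 untreated
  -> R4 @ bar 3 tick 0 v(0, 1): B3/C4 m2 untreated
  -> R8 @ bar 4 tick 0 v(0, 1): penult P5 not 3rd/6th
  -> R1 @ bar 5 tick 0 v(0, 1): G3/G4 P8 -> F3/F4 P8 similar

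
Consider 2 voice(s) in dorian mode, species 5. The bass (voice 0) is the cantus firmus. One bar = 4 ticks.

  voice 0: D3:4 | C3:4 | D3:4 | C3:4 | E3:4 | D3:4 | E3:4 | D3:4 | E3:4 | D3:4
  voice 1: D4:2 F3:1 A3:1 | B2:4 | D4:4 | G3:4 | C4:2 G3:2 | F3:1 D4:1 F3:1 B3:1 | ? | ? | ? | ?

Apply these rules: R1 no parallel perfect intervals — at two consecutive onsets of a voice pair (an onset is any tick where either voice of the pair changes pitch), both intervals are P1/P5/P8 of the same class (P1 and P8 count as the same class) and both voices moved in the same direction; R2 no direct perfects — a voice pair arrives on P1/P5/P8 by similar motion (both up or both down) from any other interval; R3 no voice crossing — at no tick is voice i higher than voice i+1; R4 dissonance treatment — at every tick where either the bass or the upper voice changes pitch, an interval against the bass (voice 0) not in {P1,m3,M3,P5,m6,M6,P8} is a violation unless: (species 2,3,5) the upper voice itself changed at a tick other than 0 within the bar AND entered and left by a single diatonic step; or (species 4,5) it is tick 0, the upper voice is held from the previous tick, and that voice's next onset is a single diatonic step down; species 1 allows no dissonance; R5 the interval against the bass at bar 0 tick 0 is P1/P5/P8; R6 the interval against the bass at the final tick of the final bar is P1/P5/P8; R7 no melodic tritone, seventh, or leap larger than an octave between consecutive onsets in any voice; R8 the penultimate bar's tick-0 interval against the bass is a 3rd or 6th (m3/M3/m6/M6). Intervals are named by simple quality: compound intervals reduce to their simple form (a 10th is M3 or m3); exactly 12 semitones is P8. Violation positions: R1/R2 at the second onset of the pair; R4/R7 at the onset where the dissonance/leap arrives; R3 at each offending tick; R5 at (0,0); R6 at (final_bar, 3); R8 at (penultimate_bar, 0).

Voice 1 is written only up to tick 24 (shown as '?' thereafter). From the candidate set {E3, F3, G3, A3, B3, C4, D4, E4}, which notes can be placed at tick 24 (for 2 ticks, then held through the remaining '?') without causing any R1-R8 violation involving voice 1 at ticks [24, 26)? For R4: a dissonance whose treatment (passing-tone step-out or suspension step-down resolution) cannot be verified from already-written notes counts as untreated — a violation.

E3: legal
F3: violates R4,R7
G3: legal
A3: violates R4
B3: legal
C4: legal
D4: violates R4
E4: violates R2

{B3, C4, E3, G3}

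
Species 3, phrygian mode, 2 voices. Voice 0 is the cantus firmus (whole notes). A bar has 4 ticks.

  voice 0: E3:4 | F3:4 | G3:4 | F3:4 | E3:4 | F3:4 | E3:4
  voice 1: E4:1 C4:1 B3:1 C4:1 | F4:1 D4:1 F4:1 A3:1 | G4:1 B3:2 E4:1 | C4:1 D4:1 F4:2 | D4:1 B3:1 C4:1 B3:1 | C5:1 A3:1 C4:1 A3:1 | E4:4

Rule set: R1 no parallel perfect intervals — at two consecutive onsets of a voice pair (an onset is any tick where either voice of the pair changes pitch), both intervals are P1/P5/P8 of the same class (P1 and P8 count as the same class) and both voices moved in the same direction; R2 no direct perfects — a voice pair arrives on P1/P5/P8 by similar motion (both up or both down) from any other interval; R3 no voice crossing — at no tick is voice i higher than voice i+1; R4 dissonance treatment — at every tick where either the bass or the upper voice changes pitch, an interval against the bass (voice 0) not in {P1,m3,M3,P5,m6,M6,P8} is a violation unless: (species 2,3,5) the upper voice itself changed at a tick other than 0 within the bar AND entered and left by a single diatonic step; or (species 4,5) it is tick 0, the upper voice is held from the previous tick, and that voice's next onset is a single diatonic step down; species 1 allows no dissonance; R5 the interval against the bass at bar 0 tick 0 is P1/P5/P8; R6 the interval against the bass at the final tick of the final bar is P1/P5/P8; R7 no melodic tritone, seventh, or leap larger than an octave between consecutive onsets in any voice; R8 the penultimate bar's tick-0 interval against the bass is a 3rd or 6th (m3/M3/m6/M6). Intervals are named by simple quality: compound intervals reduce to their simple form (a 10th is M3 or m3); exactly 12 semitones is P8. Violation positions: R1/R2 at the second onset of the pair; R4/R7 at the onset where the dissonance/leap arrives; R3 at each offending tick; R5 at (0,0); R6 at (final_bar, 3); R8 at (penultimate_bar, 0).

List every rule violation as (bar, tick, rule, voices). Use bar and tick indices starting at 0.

bar 0: v0=E3 v1=E4 downbeat P8
bar 1: v0=F3 v1=F4 downbeat P8
bar 2: v0=G3 v1=G4 downbeat P8
bar 3: v0=F3 v1=C4 downbeat P5
bar 4: v0=E3 v1=D4 downbeat m7
bar 5: v0=F3 v1=C5 downbeat P5
bar 6: v0=E3 v1=E4 downbeat P8
  -> R2 @ bar 1 tick 0 v(0, 1): E3/C4 m6 -> F3/F4 P8 similar
  -> R2 @ bar 2 tick 0 v(0, 1): F3/A3 M3 -> G3/G4 P8 similar
  -> R7 @ bar 2 tick 0 v(1,): A3->G4 leap 10st
  -> R2 @ bar 3 tick 0 v(0, 1): G3/E4 M6 -> F3/C4 P5 similar
  -> R4 @ bar 4 tick 0 v(0, 1): E3/D4 m7 untreated
  -> R1 @ bar 5 tick 0 v(0, 1): E3/B3 P5 -> F3/C5 P5 similar
  -> R7 @ bar 5 tick 0 v(1,): B3->C5 leap 13st
  -> R8 @ bar 5 tick 0 v(0, 1): penult P5 not 3rd/6th
  -> R7 @ bar 5 tick 1 v(1,): C5->A3 leap 15st

(1, 0, R2, (0, 1))
(2, 0, R2, (0, 1))
(2, 0, R7, (1,))
(3, 0, R2, (0, 1))
(4, 0, R4, (0, 1))
(5, 0, R1, (0, 1))
(5, 0, R7, (1,))
(5, 0, R8, (0, 1))
(5, 1, R7, (1,))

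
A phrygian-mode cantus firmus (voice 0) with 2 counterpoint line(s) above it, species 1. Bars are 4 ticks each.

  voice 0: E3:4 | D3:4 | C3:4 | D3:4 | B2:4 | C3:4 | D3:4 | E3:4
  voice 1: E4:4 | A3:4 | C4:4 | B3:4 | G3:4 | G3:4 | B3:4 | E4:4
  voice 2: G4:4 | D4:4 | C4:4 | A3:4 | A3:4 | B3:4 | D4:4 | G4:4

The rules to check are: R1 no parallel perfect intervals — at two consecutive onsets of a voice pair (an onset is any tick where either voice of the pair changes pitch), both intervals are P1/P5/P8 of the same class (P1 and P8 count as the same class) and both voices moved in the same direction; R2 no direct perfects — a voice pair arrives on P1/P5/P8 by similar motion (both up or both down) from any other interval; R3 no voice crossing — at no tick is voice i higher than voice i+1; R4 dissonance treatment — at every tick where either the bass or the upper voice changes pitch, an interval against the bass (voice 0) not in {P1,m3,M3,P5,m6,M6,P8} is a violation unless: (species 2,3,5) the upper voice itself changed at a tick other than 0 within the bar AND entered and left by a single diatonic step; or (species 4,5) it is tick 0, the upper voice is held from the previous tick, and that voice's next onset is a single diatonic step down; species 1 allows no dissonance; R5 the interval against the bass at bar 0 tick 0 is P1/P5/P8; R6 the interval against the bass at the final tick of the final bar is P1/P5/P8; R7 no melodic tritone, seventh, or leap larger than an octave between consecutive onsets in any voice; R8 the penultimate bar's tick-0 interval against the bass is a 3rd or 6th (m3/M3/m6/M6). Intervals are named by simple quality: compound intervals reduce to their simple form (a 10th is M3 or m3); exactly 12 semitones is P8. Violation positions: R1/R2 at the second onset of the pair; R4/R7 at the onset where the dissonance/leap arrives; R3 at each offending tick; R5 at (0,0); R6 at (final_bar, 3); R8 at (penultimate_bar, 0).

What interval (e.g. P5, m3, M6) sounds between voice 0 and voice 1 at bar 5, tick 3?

voice 0=C3 voice 1=G3 -> P5

P5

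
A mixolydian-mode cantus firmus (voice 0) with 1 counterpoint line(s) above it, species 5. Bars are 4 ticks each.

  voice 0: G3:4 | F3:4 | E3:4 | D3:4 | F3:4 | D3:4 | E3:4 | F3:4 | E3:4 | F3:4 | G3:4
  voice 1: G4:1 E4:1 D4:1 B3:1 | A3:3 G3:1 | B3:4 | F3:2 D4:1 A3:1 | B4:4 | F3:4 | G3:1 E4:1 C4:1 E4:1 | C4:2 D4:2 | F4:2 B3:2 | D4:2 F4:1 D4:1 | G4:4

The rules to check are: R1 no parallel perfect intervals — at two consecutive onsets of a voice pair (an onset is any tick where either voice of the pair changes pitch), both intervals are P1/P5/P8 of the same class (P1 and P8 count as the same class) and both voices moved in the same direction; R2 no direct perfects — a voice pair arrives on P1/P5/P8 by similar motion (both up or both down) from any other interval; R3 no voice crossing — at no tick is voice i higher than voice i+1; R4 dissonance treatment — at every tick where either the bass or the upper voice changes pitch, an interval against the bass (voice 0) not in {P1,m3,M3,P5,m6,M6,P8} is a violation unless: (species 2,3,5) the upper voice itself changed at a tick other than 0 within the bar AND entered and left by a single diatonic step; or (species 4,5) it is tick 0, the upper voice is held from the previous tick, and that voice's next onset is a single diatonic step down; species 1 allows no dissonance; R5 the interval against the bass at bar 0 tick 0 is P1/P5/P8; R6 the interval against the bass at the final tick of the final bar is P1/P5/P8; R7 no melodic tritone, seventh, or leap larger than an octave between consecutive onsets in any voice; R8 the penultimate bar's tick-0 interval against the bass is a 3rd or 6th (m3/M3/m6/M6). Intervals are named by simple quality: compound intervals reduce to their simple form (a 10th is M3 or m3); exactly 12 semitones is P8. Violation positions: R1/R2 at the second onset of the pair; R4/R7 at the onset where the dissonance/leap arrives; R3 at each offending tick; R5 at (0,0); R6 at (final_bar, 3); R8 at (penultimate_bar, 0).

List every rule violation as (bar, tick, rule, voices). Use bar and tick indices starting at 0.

bar 0: v0=G3 v1=G4 downbeat P8
bar 1: v0=F3 v1=A3 downbeat M3
bar 2: v0=E3 v1=B3 downbeat P5
bar 3: v0=D3 v1=F3 downbeat m3
bar 4: v0=F3 v1=B4 downbeat TT
bar 5: v0=D3 v1=F3 downbeat m3
bar 6: v0=E3 v1=G3 downbeat m3
bar 7: v0=F3 v1=C4 downbeat P5
bar 8: v0=E3 v1=F4 downbeat m2
bar 9: v0=F3 v1=D4 downbeat M6
bar 10: v0=G3 v1=G4 downbeat P8
  -> R4 @ bar 1 tick 3 v(0, 1): F3/G3 M2 untreated
  -> R7 @ bar 3 tick 0 v(1,): B3->F3 leap 6st
  -> R4 @ bar 4 tick 0 v(0, 1): F3/B4 TT untreated
  -> R7 @ bar 4 tick 0 v(1,): A3->B4 leap 14st
  -> R7 @ bar 5 tick 0 v(1,): B4->F3 leap 18st
  -> R4 @ bar 8 tick 0 v(0, 1): E3/F4 m2 untreated
  -> R7 @ bar 8 tick 2 v(1,): F4->B3 leap 6st
  -> R2 @ bar 10 tick 0 v(0, 1): F3/D4 M6 -> G3/G4 P8 similar

(1, 3, R4, (0, 1))
(3, 0, R7, (1,))
(4, 0, R4, (0, 1))
(4, 0, R7, (1,))
(5, 0, R7, (1,))
(8, 0, R4, (0, 1))
(8, 2, R7, (1,))
(10, 0, R2, (0, 1))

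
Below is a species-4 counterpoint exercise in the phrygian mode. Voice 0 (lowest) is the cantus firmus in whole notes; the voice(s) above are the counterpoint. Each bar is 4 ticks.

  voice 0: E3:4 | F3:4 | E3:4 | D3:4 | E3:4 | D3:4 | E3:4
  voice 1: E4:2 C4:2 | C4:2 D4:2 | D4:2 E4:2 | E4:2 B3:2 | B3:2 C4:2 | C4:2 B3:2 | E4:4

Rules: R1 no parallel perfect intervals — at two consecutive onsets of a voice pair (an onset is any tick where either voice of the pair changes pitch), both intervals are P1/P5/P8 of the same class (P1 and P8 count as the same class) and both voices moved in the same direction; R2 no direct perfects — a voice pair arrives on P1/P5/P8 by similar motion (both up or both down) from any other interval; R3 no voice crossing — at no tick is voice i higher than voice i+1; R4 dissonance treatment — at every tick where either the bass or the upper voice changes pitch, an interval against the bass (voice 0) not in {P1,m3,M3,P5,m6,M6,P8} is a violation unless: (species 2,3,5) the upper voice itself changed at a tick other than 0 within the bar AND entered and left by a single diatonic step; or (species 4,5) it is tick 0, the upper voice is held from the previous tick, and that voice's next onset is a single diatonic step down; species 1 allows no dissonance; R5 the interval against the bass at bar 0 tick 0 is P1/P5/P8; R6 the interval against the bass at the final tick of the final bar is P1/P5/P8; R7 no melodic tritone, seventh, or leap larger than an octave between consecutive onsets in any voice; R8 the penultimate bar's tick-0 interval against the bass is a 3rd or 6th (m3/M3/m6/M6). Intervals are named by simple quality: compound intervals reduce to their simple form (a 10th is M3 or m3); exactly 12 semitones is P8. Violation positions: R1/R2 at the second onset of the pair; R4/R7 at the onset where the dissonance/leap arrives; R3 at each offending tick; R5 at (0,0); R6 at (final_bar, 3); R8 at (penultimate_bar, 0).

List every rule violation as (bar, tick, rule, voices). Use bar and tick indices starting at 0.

(2, 0, R4, (0, 1))
(3, 0, R4, (0, 1))
(5, 0, R8, (0, 1))
(6, 0, R2, (0, 1))

bar 0: v0=E3 v1=E4 downbeat P8
bar 1: v0=F3 v1=C4 downbeat P5
bar 2: v0=E3 v1=D4 downbeat m7
bar 3: v0=D3 v1=E4 downbeat M2
bar 4: v0=E3 v1=B3 downbeat P5
bar 5: v0=D3 v1=C4 downbeat m7
bar 6: v0=E3 v1=E4 downbeat P8
  -> R4 @ bar 2 tick 0 v(0, 1): E3/D4 m7 untreated
  -> R4 @ bar 3 tick 0 v(0, 1): D3/E4 M2 untreated
  -> R8 @ bar 5 tick 0 v(0, 1): penult m7 not 3rd/6th
  -> R2 @ bar 6 tick 0 v(0, 1): D3/B3 M6 -> E3/E4 P8 similar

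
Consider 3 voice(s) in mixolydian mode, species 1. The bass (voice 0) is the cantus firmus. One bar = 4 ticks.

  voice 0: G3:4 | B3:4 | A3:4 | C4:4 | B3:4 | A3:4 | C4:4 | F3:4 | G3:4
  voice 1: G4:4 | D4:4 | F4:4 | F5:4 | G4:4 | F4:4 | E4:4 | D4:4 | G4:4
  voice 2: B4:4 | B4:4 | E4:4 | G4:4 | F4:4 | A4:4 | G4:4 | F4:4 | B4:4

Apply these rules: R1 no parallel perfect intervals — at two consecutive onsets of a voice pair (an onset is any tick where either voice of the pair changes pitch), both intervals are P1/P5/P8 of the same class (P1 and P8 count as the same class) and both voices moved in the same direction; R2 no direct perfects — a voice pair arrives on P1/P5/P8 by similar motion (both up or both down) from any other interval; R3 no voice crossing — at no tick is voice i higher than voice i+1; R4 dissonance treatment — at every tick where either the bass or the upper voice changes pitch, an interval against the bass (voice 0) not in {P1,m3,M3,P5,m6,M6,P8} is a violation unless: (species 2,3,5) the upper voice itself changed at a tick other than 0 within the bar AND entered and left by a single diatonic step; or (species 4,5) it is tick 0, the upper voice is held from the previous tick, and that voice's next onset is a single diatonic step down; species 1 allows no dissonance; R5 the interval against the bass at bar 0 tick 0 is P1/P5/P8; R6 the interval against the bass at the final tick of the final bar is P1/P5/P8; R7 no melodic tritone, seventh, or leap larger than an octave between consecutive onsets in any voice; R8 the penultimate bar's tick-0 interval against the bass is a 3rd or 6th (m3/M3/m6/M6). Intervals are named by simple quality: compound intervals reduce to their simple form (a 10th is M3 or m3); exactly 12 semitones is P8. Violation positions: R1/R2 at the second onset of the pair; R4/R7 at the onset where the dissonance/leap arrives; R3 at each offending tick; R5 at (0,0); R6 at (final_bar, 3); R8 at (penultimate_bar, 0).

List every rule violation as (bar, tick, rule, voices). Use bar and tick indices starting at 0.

(0, 0, R5, (0, 2))
(2, 0, R2, (0, 2))
(2, 0, R3, (1, 2))
(2, 1, R3, (1, 2))
(2, 2, R3, (1, 2))
(2, 3, R3, (1, 2))
(3, 0, R1, (0, 2))
(3, 0, R3, (1, 2))
(3, 0, R4, (0, 1))
(3, 1, R3, (1, 2))
(3, 2, R3, (1, 2))
(3, 3, R3, (1, 2))
(4, 0, R3, (1, 2))
(4, 0, R4, (0, 2))
(4, 0, R7, (1,))
(4, 1, R3, (1, 2))
(4, 2, R3, (1, 2))
(4, 3, R3, (1, 2))
(7, 0, R2, (0, 2))
(7, 0, R8, (0, 2))
(8, 0, R2, (0, 1))
(8, 0, R7, (2,))
(8, 3, R6, (0, 2))

bar 0: v0=G3 v1=G4 v2=B4 downbeat M3
bar 1: v0=B3 v1=D4 v2=B4 downbeat P8
bar 2: v0=A3 v1=F4 v2=E4 downbeat P5
bar 3: v0=C4 v1=F5 v2=G4 downbeat P5
bar 4: v0=B3 v1=G4 v2=F4 downbeat TT
bar 5: v0=A3 v1=F4 v2=A4 downbeat P8
bar 6: v0=C4 v1=E4 v2=G4 downbeat P5
bar 7: v0=F3 v1=D4 v2=F4 downbeat P8
bar 8: v0=G3 v1=G4 v2=B4 downbeat M3
  -> R5 @ bar 0 tick 0 v(0, 2): opens on M3
  -> R2 @ bar 2 tick 0 v(0, 2): B3/B4 P8 -> A3/E4 P5 similar
  -> R3 @ bar 2 tick 0 v(1, 2): F4 above E4
  -> R3 @ bar 2 tick 1 v(1, 2): F4 above E4
  -> R3 @ bar 2 tick 2 v(1, 2): F4 above E4
  -> R3 @ bar 2 tick 3 v(1, 2): F4 above E4
  -> R1 @ bar 3 tick 0 v(0, 2): A3/E4 P5 -> C4/G4 P5 similar
  -> R3 @ bar 3 tick 0 v(1, 2): F5 above G4
  -> R4 @ bar 3 tick 0 v(0, 1): C4/F5 P4 untreated
  -> R3 @ bar 3 tick 1 v(1, 2): F5 above G4
  -> R3 @ bar 3 tick 2 v(1, 2): F5 above G4
  -> R3 @ bar 3 tick 3 v(1, 2): F5 above G4
  -> R3 @ bar 4 tick 0 v(1, 2): G4 above F4
  -> R4 @ bar 4 tick 0 v(0, 2): B3/F4 TT untreated
  -> R7 @ bar 4 tick 0 v(1,): F5->G4 leap 10st
  -> R3 @ bar 4 tick 1 v(1, 2): G4 above F4
  -> R3 @ bar 4 tick 2 v(1, 2): G4 above F4
  -> R3 @ bar 4 tick 3 v(1, 2): G4 above F4
  -> R2 @ bar 7 tick 0 v(0, 2): C4/G4 P5 -> F3/F4 P8 similar
  -> R8 @ bar 7 tick 0 v(0, 2): penult P8 not 3rd/6th
  -> R2 @ bar 8 tick 0 v(0, 1): F3/D4 M6 -> G3/G4 P8 similar
  -> R7 @ bar 8 tick 0 v(2,): F4->B4 leap 6st
  -> R6 @ bar 8 tick 3 v(0, 2): closes on M3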